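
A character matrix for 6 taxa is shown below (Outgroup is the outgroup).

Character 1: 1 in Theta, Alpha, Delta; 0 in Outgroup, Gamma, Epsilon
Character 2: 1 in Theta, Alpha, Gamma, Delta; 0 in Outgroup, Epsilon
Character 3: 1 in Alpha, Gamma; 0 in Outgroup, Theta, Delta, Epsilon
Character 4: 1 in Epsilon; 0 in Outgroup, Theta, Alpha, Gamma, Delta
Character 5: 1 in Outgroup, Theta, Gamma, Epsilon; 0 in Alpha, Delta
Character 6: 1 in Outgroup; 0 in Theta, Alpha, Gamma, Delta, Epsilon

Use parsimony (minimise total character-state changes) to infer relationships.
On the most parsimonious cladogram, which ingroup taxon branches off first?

Epsilon

Character polarity is set by the outgroup: the derived state is whichever differs from the outgroup's state, so for Character 5, Character 6 the derived state is '0', and for the remaining characters it is '1'.
Only Alpha, Delta, and Theta show the derived state '1' for Character 1, supporting them as a clade.
Only Alpha, Delta, Gamma, and Theta show the derived state '1' for Character 2, supporting them as a clade.
Character 3 groups Alpha and Gamma, which is incompatible with the clades supported by the remaining characters; treating it as convergent (homoplasy) costs fewer steps than any alternative tree.
Character 4 (derived state '1') is unique to Epsilon (autapomorphy; uninformative for grouping).
Only Alpha and Delta show the derived state '0' for Character 5, supporting them as a clade.
All ingroup taxa share the derived state '0' for Character 6; it defines the ingroup but does not resolve relationships within it.
Most parsimonious ingroup topology: (((Theta,(Alpha,Delta)),Gamma),Epsilon).
Epsilon is sister to the clade containing all other ingroup taxa, so it is the earliest-diverging (most basal) ingroup lineage.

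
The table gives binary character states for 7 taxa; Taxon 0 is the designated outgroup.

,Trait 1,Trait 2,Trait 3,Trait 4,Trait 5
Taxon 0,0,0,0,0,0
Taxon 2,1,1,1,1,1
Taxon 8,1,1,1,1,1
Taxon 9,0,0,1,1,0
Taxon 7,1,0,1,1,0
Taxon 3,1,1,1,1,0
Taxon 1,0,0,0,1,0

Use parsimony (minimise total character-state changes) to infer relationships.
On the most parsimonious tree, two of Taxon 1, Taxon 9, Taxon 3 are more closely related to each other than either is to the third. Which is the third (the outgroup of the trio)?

Taxon 1

The outgroup has state '0' for every character, so '1' is the derived state throughout.
Trait 1 (derived state '1') is shared by Taxon 2, Taxon 3, Taxon 7, and Taxon 8 — a synapomorphy uniting that clade.
Trait 2: derived state '1' in Taxon 2, Taxon 3, and Taxon 8 only — synapomorphy for {Taxon 2, Taxon 3, Taxon 8}.
Trait 3: derived state '1' in Taxon 2, Taxon 3, Taxon 7, Taxon 8, and Taxon 9 only — synapomorphy for {Taxon 2, Taxon 3, Taxon 7, Taxon 8, Taxon 9}.
Trait 4 (derived state '1') is shared by all ingroup taxa — unites the whole ingroup.
Only Taxon 2 and Taxon 8 show the derived state '1' for Trait 5, supporting them as a clade.
Most parsimonious ingroup topology: (((((Taxon 2,Taxon 8),Taxon 3),Taxon 7),Taxon 9),Taxon 1).
Taxon 3 and Taxon 9 share a more recent common ancestor with each other than either does with Taxon 1, so Taxon 1 is the least closely related of the three.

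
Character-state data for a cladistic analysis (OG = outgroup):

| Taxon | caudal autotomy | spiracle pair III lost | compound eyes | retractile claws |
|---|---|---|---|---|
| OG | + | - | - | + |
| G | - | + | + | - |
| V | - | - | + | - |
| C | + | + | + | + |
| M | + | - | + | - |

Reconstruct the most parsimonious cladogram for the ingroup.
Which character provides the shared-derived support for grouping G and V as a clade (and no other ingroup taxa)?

caudal autotomy

Character polarity is set by the outgroup: the derived state is whichever differs from the outgroup's state, so for caudal autotomy, retractile claws the derived state is '-', and for the remaining characters it is '+'.
caudal autotomy: derived state '-' in G and V only — synapomorphy for {G, V}.
spiracle pair III lost (state '+') occurs in C and G but conflicts with the nesting implied by the other characters — most parsimoniously interpreted as homoplasy.
All ingroup taxa share the derived state '+' for compound eyes; it defines the ingroup but does not resolve relationships within it.
Only G, M, and V show the derived state '-' for retractile claws, supporting them as a clade.
Most parsimonious ingroup topology: (((G,V),M),C).
The clade {G, V} is supported by caudal autotomy: its derived state '-' occurs in exactly those taxa and in no other taxon (including the outgroup).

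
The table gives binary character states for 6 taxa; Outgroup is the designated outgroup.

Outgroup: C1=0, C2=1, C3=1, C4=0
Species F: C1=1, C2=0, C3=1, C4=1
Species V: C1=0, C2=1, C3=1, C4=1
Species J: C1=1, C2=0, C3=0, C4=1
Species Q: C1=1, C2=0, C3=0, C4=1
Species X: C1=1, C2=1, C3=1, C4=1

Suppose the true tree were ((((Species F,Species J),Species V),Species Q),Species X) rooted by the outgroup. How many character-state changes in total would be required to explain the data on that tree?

Map each character onto ((((Species F,Species J),Species V),Species Q),Species X) (rooted by Outgroup) and count the minimum state changes it requires (Fitch parsimony):
C1: 2; C2: 2; C3: 2; C4: 1.
Total tree length = 7.

7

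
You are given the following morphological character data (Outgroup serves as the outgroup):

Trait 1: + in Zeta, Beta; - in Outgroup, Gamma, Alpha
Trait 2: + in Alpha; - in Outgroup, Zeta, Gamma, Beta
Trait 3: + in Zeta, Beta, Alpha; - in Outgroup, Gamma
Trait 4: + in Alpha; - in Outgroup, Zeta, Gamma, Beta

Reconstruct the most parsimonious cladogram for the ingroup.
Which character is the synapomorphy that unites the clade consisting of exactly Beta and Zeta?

The outgroup has state '-' for every character, so '+' is the derived state throughout.
Trait 1: derived state '+' in Beta and Zeta only — synapomorphy for {Beta, Zeta}.
Trait 2 (derived state '+') is unique to Alpha (autapomorphy; uninformative for grouping).
Trait 3 (derived state '+') is shared by Alpha, Beta, and Zeta — a synapomorphy uniting that clade.
Trait 4: derived state '+' in Alpha only — an autapomorphy, so it tells us nothing about relationships among taxa.
Most parsimonious ingroup topology: (((Beta,Zeta),Alpha),Gamma).
The clade {Beta, Zeta} is supported by Trait 1: its derived state '+' occurs in exactly those taxa and in no other taxon (including the outgroup).

Trait 1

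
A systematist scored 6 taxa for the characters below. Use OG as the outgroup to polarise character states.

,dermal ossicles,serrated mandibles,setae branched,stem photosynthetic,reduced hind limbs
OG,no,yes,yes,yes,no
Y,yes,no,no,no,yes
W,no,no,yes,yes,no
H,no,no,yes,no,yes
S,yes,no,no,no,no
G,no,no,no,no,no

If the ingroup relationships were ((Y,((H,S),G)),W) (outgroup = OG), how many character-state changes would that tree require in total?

8

Map each character onto ((Y,((H,S),G)),W) (rooted by OG) and count the minimum state changes it requires (Fitch parsimony):
dermal ossicles: 2; serrated mandibles: 1; setae branched: 2; stem photosynthetic: 1; reduced hind limbs: 2.
Total tree length = 8.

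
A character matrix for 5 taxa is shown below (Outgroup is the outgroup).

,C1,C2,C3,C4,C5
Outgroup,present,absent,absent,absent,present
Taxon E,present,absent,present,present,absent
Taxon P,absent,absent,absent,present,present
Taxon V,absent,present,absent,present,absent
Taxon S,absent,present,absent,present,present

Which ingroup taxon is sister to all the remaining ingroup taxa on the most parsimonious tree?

Character polarity is set by the outgroup: the derived state is whichever differs from the outgroup's state, so for C1, C5 the derived state is 'absent', and for the remaining characters it is 'present'.
C1: derived state 'absent' in Taxon P, Taxon S, and Taxon V only — synapomorphy for {Taxon P, Taxon S, Taxon V}.
C2 (derived state 'present') is shared by Taxon S and Taxon V — a synapomorphy uniting that clade.
C3 (derived state 'present') is unique to Taxon E (autapomorphy; uninformative for grouping).
C4 (derived state 'present') is shared by all ingroup taxa — unites the whole ingroup.
C5 groups Taxon E and Taxon V, which is incompatible with the clades supported by the remaining characters; treating it as convergent (homoplasy) costs fewer steps than any alternative tree.
Most parsimonious ingroup topology: (Taxon E,(Taxon P,(Taxon V,Taxon S))).
Taxon E is sister to the clade containing all other ingroup taxa, so it is the earliest-diverging (most basal) ingroup lineage.

Taxon E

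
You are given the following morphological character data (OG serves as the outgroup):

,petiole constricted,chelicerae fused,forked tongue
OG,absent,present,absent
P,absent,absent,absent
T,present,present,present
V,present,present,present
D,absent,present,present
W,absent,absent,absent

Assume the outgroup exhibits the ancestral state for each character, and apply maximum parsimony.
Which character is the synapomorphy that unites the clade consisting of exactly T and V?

petiole constricted

Character polarity is set by the outgroup: the derived state is whichever differs from the outgroup's state, so for chelicerae fused the derived state is 'absent', and for the remaining characters it is 'present'.
Only T and V show the derived state 'present' for petiole constricted, supporting them as a clade.
Only P and W show the derived state 'absent' for chelicerae fused, supporting them as a clade.
forked tongue: derived state 'present' in D, T, and V only — synapomorphy for {D, T, V}.
Most parsimonious ingroup topology: ((P,W),(D,(V,T))).
The clade {T, V} is supported by petiole constricted: its derived state 'present' occurs in exactly those taxa and in no other taxon (including the outgroup).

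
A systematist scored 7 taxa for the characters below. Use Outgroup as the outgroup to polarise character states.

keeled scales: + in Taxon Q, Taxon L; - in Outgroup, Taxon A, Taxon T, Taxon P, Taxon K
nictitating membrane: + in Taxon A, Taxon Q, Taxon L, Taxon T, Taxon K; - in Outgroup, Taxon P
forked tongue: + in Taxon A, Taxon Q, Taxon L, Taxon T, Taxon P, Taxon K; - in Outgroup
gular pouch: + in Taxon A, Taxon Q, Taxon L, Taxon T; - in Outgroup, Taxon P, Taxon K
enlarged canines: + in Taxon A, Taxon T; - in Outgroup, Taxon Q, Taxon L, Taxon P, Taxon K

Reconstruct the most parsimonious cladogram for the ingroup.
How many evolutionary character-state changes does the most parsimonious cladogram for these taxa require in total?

5

The outgroup has state '-' for every character, so '+' is the derived state throughout.
keeled scales (derived state '+') is shared by Taxon L and Taxon Q — a synapomorphy uniting that clade.
Only Taxon A, Taxon K, Taxon L, Taxon Q, and Taxon T show the derived state '+' for nictitating membrane, supporting them as a clade.
All ingroup taxa share the derived state '+' for forked tongue; it defines the ingroup but does not resolve relationships within it.
gular pouch: derived state '+' in Taxon A, Taxon L, Taxon Q, and Taxon T only — synapomorphy for {Taxon A, Taxon L, Taxon Q, Taxon T}.
enlarged canines (derived state '+') is shared by Taxon A and Taxon T — a synapomorphy uniting that clade.
Most parsimonious ingroup topology: (Taxon P,(((Taxon T,Taxon A),(Taxon L,Taxon Q)),Taxon K)).
Changes per character on this tree: keeled scales: 1; nictitating membrane: 1; forked tongue: 1; gular pouch: 1; enlarged canines: 1.
Total = 5.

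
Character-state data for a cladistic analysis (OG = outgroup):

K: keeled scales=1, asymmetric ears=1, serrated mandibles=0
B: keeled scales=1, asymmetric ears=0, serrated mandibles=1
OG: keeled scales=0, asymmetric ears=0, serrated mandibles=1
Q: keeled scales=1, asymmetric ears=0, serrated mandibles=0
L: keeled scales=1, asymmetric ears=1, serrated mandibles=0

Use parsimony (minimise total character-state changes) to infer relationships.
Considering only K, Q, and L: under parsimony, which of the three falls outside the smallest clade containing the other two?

Character polarity is set by the outgroup: the derived state is whichever differs from the outgroup's state, so for serrated mandibles the derived state is '0', and for the remaining characters it is '1'.
keeled scales (derived state '1') is shared by all ingroup taxa — unites the whole ingroup.
Only K and L show the derived state '1' for asymmetric ears, supporting them as a clade.
serrated mandibles: derived state '0' in K, L, and Q only — synapomorphy for {K, L, Q}.
Most parsimonious ingroup topology: (B,(Q,(K,L))).
K and L share a more recent common ancestor with each other than either does with Q, so Q is the least closely related of the three.

Q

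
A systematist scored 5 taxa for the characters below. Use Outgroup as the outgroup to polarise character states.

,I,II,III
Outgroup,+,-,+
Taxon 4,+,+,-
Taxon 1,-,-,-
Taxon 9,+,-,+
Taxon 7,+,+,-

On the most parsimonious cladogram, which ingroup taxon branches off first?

Character polarity is set by the outgroup: the derived state is whichever differs from the outgroup's state, so for I, III the derived state is '-', and for the remaining characters it is '+'.
I: derived state '-' in Taxon 1 only — an autapomorphy, so it tells us nothing about relationships among taxa.
II: derived state '+' in Taxon 4 and Taxon 7 only — synapomorphy for {Taxon 4, Taxon 7}.
Only Taxon 1, Taxon 4, and Taxon 7 show the derived state '-' for III, supporting them as a clade.
Most parsimonious ingroup topology: (((Taxon 4,Taxon 7),Taxon 1),Taxon 9).
Taxon 9 is sister to the clade containing all other ingroup taxa, so it is the earliest-diverging (most basal) ingroup lineage.

Taxon 9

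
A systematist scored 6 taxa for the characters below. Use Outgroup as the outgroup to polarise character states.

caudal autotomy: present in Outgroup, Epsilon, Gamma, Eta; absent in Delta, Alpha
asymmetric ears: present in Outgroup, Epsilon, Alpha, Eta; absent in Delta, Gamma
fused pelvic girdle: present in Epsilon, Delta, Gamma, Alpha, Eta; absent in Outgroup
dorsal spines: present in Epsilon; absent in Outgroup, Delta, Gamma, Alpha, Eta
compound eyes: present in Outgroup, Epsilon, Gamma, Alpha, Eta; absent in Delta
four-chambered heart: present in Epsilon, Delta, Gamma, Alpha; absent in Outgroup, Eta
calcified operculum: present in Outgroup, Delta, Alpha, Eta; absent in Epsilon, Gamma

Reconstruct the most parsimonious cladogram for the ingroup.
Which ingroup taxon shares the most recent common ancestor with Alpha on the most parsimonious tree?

Delta

Character polarity is set by the outgroup: the derived state is whichever differs from the outgroup's state, so for caudal autotomy, asymmetric ears, compound eyes, calcified operculum the derived state is 'absent', and for the remaining characters it is 'present'.
caudal autotomy: derived state 'absent' in Alpha and Delta only — synapomorphy for {Alpha, Delta}.
asymmetric ears groups Delta and Gamma, which is incompatible with the clades supported by the remaining characters; treating it as convergent (homoplasy) costs fewer steps than any alternative tree.
fused pelvic girdle (derived state 'present') is shared by all ingroup taxa — unites the whole ingroup.
dorsal spines: derived state 'present' in Epsilon only — an autapomorphy, so it tells us nothing about relationships among taxa.
compound eyes: derived state 'absent' in Delta only — an autapomorphy, so it tells us nothing about relationships among taxa.
four-chambered heart: derived state 'present' in Alpha, Delta, Epsilon, and Gamma only — synapomorphy for {Alpha, Delta, Epsilon, Gamma}.
Only Epsilon and Gamma show the derived state 'absent' for calcified operculum, supporting them as a clade.
Most parsimonious ingroup topology: (((Epsilon,Gamma),(Delta,Alpha)),Eta).
Alpha and Delta form a cherry on this tree, so they are sister taxa.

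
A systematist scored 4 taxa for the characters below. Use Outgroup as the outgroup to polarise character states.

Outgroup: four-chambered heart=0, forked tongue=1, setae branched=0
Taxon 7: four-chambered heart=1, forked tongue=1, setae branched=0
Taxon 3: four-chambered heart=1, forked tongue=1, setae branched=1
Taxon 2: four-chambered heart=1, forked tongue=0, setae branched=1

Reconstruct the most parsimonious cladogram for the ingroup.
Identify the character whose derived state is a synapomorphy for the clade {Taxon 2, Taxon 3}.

Character polarity is set by the outgroup: the derived state is whichever differs from the outgroup's state, so for forked tongue the derived state is '0', and for the remaining characters it is '1'.
four-chambered heart (derived state '1') is shared by all ingroup taxa — unites the whole ingroup.
forked tongue (derived state '0') is unique to Taxon 2 (autapomorphy; uninformative for grouping).
setae branched: derived state '1' in Taxon 2 and Taxon 3 only — synapomorphy for {Taxon 2, Taxon 3}.
Most parsimonious ingroup topology: (Taxon 7,(Taxon 3,Taxon 2)).
The clade {Taxon 2, Taxon 3} is supported by setae branched: its derived state '1' occurs in exactly those taxa and in no other taxon (including the outgroup).

setae branched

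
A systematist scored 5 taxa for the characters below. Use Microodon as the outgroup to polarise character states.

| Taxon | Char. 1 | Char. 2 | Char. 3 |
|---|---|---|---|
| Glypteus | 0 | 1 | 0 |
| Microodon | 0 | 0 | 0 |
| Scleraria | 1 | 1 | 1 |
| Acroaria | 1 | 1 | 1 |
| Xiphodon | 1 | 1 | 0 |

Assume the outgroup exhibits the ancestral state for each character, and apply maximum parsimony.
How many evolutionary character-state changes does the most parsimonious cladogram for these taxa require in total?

3

The outgroup has state '0' for every character, so '1' is the derived state throughout.
Char. 1 (derived state '1') is shared by Acroaria, Scleraria, and Xiphodon — a synapomorphy uniting that clade.
Char. 2 (derived state '1') is shared by all ingroup taxa — unites the whole ingroup.
Char. 3 (derived state '1') is shared by Acroaria and Scleraria — a synapomorphy uniting that clade.
Most parsimonious ingroup topology: (((Scleraria,Acroaria),Xiphodon),Glypteus).
Changes per character on this tree: Char. 1: 1; Char. 2: 1; Char. 3: 1.
Total = 3.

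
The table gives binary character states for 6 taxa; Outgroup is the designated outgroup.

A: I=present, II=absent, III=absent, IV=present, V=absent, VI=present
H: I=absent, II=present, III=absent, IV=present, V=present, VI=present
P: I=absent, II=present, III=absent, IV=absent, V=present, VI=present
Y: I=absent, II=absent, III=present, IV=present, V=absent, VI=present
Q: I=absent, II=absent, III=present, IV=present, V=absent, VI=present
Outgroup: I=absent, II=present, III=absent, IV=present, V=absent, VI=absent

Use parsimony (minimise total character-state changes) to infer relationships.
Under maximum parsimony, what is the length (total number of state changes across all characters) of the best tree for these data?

6

Character polarity is set by the outgroup: the derived state is whichever differs from the outgroup's state, so for II, IV the derived state is 'absent', and for the remaining characters it is 'present'.
I (derived state 'present') is unique to A (autapomorphy; uninformative for grouping).
II: derived state 'absent' in A, Q, and Y only — synapomorphy for {A, Q, Y}.
Only Q and Y show the derived state 'present' for III, supporting them as a clade.
IV (derived state 'absent') is unique to P (autapomorphy; uninformative for grouping).
V: derived state 'present' in H and P only — synapomorphy for {H, P}.
VI (derived state 'present') is shared by all ingroup taxa — unites the whole ingroup.
Most parsimonious ingroup topology: (((Y,Q),A),(P,H)).
Changes per character on this tree: I: 1; II: 1; III: 1; IV: 1; V: 1; VI: 1.
Total = 6.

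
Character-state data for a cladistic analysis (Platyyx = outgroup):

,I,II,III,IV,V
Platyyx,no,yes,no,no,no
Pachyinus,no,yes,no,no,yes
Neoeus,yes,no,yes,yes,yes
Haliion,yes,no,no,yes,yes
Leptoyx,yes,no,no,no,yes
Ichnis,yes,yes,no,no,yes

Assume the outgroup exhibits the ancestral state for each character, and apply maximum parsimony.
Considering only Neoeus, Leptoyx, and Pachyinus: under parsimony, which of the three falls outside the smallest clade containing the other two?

Pachyinus

Character polarity is set by the outgroup: the derived state is whichever differs from the outgroup's state, so for II the derived state is 'no', and for the remaining characters it is 'yes'.
Only Haliion, Ichnis, Leptoyx, and Neoeus show the derived state 'yes' for I, supporting them as a clade.
II (derived state 'no') is shared by Haliion, Leptoyx, and Neoeus — a synapomorphy uniting that clade.
III: derived state 'yes' in Neoeus only — an autapomorphy, so it tells us nothing about relationships among taxa.
IV (derived state 'yes') is shared by Haliion and Neoeus — a synapomorphy uniting that clade.
All ingroup taxa share the derived state 'yes' for V; it defines the ingroup but does not resolve relationships within it.
Most parsimonious ingroup topology: (Pachyinus,(((Neoeus,Haliion),Leptoyx),Ichnis)).
Leptoyx and Neoeus share a more recent common ancestor with each other than either does with Pachyinus, so Pachyinus is the least closely related of the three.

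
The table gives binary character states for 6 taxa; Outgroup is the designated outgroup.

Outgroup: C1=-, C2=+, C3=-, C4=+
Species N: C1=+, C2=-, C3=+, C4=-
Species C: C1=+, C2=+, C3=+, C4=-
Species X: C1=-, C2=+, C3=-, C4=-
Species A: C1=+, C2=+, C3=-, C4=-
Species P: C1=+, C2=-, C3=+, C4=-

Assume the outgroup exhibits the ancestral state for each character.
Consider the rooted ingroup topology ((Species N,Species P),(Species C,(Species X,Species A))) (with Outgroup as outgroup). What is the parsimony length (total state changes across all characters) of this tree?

6

Map each character onto ((Species N,Species P),(Species C,(Species X,Species A))) (rooted by Outgroup) and count the minimum state changes it requires (Fitch parsimony):
C1: 2; C2: 1; C3: 2; C4: 1.
Total tree length = 6.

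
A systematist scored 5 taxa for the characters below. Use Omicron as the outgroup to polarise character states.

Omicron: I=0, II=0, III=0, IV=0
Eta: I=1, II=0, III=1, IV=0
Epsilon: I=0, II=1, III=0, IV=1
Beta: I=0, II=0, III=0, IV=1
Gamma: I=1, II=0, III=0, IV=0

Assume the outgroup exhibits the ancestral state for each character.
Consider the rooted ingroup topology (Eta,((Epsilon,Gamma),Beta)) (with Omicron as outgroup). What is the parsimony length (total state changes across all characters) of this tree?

Map each character onto (Eta,((Epsilon,Gamma),Beta)) (rooted by Omicron) and count the minimum state changes it requires (Fitch parsimony):
I: 2; II: 1; III: 1; IV: 2.
Total tree length = 6.

6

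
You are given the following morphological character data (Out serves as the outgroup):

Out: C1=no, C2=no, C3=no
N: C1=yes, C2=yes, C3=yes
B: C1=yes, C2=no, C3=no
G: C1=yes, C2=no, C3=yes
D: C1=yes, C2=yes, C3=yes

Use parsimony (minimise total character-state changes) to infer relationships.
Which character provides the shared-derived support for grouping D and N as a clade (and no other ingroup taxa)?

The outgroup has state 'no' for every character, so 'yes' is the derived state throughout.
C1 (derived state 'yes') is shared by all ingroup taxa — unites the whole ingroup.
Only D and N show the derived state 'yes' for C2, supporting them as a clade.
C3 (derived state 'yes') is shared by D, G, and N — a synapomorphy uniting that clade.
Most parsimonious ingroup topology: (((N,D),G),B).
The clade {D, N} is supported by C2: its derived state 'yes' occurs in exactly those taxa and in no other taxon (including the outgroup).

C2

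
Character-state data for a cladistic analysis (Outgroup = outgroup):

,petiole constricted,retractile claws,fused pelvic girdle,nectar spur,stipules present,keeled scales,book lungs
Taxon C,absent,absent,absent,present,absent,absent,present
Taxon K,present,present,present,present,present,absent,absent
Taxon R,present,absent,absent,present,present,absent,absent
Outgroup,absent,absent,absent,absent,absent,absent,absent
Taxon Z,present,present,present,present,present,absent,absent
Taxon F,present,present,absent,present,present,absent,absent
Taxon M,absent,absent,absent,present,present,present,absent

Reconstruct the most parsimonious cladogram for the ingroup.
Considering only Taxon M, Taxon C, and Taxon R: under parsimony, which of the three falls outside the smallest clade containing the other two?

The outgroup has state 'absent' for every character, so 'present' is the derived state throughout.
Only Taxon F, Taxon K, Taxon R, and Taxon Z show the derived state 'present' for petiole constricted, supporting them as a clade.
retractile claws (derived state 'present') is shared by Taxon F, Taxon K, and Taxon Z — a synapomorphy uniting that clade.
Only Taxon K and Taxon Z show the derived state 'present' for fused pelvic girdle, supporting them as a clade.
nectar spur (derived state 'present') is shared by all ingroup taxa — unites the whole ingroup.
Only Taxon F, Taxon K, Taxon M, Taxon R, and Taxon Z show the derived state 'present' for stipules present, supporting them as a clade.
keeled scales: derived state 'present' in Taxon M only — an autapomorphy, so it tells us nothing about relationships among taxa.
book lungs: derived state 'present' in Taxon C only — an autapomorphy, so it tells us nothing about relationships among taxa.
Most parsimonious ingroup topology: (((((Taxon K,Taxon Z),Taxon F),Taxon R),Taxon M),Taxon C).
Taxon R and Taxon M share a more recent common ancestor with each other than either does with Taxon C, so Taxon C is the least closely related of the three.

Taxon C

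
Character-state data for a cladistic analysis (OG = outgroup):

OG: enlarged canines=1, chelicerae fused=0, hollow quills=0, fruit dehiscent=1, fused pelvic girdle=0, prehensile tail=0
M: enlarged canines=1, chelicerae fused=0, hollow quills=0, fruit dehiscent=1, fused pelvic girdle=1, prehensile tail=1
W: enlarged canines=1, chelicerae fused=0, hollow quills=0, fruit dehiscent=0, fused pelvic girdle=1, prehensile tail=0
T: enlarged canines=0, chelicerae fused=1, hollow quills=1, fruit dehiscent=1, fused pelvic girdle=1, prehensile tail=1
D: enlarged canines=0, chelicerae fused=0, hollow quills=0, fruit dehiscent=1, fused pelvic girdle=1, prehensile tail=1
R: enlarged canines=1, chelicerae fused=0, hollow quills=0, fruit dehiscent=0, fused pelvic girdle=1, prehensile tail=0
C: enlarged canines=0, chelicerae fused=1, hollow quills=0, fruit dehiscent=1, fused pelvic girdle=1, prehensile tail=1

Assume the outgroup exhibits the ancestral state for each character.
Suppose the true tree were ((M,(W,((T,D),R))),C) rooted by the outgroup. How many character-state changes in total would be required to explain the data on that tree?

11

Map each character onto ((M,(W,((T,D),R))),C) (rooted by OG) and count the minimum state changes it requires (Fitch parsimony):
enlarged canines: 2; chelicerae fused: 2; hollow quills: 1; fruit dehiscent: 2; fused pelvic girdle: 1; prehensile tail: 3.
Total tree length = 11.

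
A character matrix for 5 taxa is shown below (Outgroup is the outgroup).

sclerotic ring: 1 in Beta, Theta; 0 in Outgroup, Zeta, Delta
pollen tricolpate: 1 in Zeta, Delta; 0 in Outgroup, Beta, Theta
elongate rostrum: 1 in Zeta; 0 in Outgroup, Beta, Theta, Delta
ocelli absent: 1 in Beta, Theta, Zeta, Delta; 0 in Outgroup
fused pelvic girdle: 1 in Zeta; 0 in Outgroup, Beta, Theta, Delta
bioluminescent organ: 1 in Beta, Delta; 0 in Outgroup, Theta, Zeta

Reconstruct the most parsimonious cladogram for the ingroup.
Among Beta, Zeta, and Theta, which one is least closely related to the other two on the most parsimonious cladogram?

Zeta

The outgroup has state '0' for every character, so '1' is the derived state throughout.
Only Beta and Theta show the derived state '1' for sclerotic ring, supporting them as a clade.
pollen tricolpate: derived state '1' in Delta and Zeta only — synapomorphy for {Delta, Zeta}.
elongate rostrum: derived state '1' in Zeta only — an autapomorphy, so it tells us nothing about relationships among taxa.
ocelli absent (derived state '1') is shared by all ingroup taxa — unites the whole ingroup.
fused pelvic girdle: derived state '1' in Zeta only — an autapomorphy, so it tells us nothing about relationships among taxa.
bioluminescent organ groups Beta and Delta, which is incompatible with the clades supported by the remaining characters; treating it as convergent (homoplasy) costs fewer steps than any alternative tree.
Most parsimonious ingroup topology: ((Beta,Theta),(Zeta,Delta)).
Theta and Beta share a more recent common ancestor with each other than either does with Zeta, so Zeta is the least closely related of the three.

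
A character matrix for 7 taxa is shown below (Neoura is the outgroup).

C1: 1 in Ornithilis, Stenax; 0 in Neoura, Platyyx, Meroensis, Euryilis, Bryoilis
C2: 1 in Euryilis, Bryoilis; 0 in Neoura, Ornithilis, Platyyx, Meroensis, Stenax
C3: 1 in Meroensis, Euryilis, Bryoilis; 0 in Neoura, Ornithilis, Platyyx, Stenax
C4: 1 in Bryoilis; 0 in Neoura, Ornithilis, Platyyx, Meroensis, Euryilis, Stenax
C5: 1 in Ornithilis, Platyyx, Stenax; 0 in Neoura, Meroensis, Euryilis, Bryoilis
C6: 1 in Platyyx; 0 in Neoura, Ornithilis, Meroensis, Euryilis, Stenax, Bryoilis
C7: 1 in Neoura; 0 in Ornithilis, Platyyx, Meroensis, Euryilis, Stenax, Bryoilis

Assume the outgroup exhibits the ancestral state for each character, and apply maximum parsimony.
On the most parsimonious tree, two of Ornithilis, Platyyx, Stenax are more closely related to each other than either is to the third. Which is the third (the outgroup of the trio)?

Platyyx

Character polarity is set by the outgroup: the derived state is whichever differs from the outgroup's state, so for C7 the derived state is '0', and for the remaining characters it is '1'.
C1: derived state '1' in Ornithilis and Stenax only — synapomorphy for {Ornithilis, Stenax}.
Only Bryoilis and Euryilis show the derived state '1' for C2, supporting them as a clade.
Only Bryoilis, Euryilis, and Meroensis show the derived state '1' for C3, supporting them as a clade.
C4 (derived state '1') is unique to Bryoilis (autapomorphy; uninformative for grouping).
Only Ornithilis, Platyyx, and Stenax show the derived state '1' for C5, supporting them as a clade.
C6 (derived state '1') is unique to Platyyx (autapomorphy; uninformative for grouping).
All ingroup taxa share the derived state '0' for C7; it defines the ingroup but does not resolve relationships within it.
Most parsimonious ingroup topology: (((Ornithilis,Stenax),Platyyx),(Meroensis,(Euryilis,Bryoilis))).
Ornithilis and Stenax share a more recent common ancestor with each other than either does with Platyyx, so Platyyx is the least closely related of the three.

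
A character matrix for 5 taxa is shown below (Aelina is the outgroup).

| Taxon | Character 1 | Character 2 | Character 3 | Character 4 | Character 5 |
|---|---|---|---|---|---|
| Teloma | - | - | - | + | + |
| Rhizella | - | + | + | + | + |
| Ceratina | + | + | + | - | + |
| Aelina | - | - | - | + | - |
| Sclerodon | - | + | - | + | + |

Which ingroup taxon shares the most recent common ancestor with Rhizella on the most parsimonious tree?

Character polarity is set by the outgroup: the derived state is whichever differs from the outgroup's state, so for Character 4 the derived state is '-', and for the remaining characters it is '+'.
Character 1 (derived state '+') is unique to Ceratina (autapomorphy; uninformative for grouping).
Character 2 (derived state '+') is shared by Ceratina, Rhizella, and Sclerodon — a synapomorphy uniting that clade.
Character 3: derived state '+' in Ceratina and Rhizella only — synapomorphy for {Ceratina, Rhizella}.
Character 4 (derived state '-') is unique to Ceratina (autapomorphy; uninformative for grouping).
Character 5 (derived state '+') is shared by all ingroup taxa — unites the whole ingroup.
Most parsimonious ingroup topology: (Teloma,((Ceratina,Rhizella),Sclerodon)).
Rhizella and Ceratina form a cherry on this tree, so they are sister taxa.

Ceratina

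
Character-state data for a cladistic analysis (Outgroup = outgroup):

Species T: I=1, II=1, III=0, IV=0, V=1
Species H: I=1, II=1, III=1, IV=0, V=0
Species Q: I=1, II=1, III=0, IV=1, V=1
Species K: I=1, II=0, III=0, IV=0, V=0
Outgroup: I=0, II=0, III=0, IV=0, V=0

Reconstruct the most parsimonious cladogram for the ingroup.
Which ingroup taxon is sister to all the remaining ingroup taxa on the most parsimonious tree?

Species K

The outgroup has state '0' for every character, so '1' is the derived state throughout.
I (derived state '1') is shared by all ingroup taxa — unites the whole ingroup.
Only Species H, Species Q, and Species T show the derived state '1' for II, supporting them as a clade.
III (derived state '1') is unique to Species H (autapomorphy; uninformative for grouping).
IV: derived state '1' in Species Q only — an autapomorphy, so it tells us nothing about relationships among taxa.
Only Species Q and Species T show the derived state '1' for V, supporting them as a clade.
Most parsimonious ingroup topology: ((Species H,(Species T,Species Q)),Species K).
Species K is sister to the clade containing all other ingroup taxa, so it is the earliest-diverging (most basal) ingroup lineage.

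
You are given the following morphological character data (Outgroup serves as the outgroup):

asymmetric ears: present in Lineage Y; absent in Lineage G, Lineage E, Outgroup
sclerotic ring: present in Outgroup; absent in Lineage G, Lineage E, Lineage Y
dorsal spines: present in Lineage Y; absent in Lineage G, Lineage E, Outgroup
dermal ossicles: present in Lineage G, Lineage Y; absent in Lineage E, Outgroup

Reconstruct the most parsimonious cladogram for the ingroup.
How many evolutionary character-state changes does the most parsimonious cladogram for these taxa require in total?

4

Character polarity is set by the outgroup: the derived state is whichever differs from the outgroup's state, so for sclerotic ring the derived state is 'absent', and for the remaining characters it is 'present'.
asymmetric ears (derived state 'present') is unique to Lineage Y (autapomorphy; uninformative for grouping).
sclerotic ring (derived state 'absent') is shared by all ingroup taxa — unites the whole ingroup.
dorsal spines (derived state 'present') is unique to Lineage Y (autapomorphy; uninformative for grouping).
Only Lineage G and Lineage Y show the derived state 'present' for dermal ossicles, supporting them as a clade.
Most parsimonious ingroup topology: ((Lineage Y,Lineage G),Lineage E).
Changes per character on this tree: asymmetric ears: 1; sclerotic ring: 1; dorsal spines: 1; dermal ossicles: 1.
Total = 4.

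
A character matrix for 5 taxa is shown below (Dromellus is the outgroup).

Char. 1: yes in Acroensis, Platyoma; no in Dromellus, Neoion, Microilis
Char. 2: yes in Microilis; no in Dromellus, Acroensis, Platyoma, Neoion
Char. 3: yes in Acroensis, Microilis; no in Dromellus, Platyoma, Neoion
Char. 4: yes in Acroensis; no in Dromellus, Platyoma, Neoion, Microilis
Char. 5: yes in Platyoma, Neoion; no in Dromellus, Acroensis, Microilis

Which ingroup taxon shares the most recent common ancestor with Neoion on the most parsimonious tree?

The outgroup has state 'no' for every character, so 'yes' is the derived state throughout.
Char. 1 (state 'yes') occurs in Acroensis and Platyoma but conflicts with the nesting implied by the other characters — most parsimoniously interpreted as homoplasy.
Char. 2 (derived state 'yes') is unique to Microilis (autapomorphy; uninformative for grouping).
Char. 3 (derived state 'yes') is shared by Acroensis and Microilis — a synapomorphy uniting that clade.
Char. 4 (derived state 'yes') is unique to Acroensis (autapomorphy; uninformative for grouping).
Char. 5 (derived state 'yes') is shared by Neoion and Platyoma — a synapomorphy uniting that clade.
Most parsimonious ingroup topology: ((Acroensis,Microilis),(Platyoma,Neoion)).
Neoion and Platyoma form a cherry on this tree, so they are sister taxa.

Platyoma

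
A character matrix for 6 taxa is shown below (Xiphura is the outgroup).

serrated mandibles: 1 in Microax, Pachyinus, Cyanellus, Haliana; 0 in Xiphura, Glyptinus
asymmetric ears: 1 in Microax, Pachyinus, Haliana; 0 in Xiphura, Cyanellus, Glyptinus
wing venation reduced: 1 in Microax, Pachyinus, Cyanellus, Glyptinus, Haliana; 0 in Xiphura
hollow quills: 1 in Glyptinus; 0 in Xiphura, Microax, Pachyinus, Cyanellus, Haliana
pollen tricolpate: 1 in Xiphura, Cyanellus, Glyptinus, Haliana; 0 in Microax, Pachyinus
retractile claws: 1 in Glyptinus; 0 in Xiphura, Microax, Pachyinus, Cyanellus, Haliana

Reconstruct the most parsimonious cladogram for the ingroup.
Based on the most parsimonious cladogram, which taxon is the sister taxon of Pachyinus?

Character polarity is set by the outgroup: the derived state is whichever differs from the outgroup's state, so for pollen tricolpate the derived state is '0', and for the remaining characters it is '1'.
Only Cyanellus, Haliana, Microax, and Pachyinus show the derived state '1' for serrated mandibles, supporting them as a clade.
Only Haliana, Microax, and Pachyinus show the derived state '1' for asymmetric ears, supporting them as a clade.
wing venation reduced (derived state '1') is shared by all ingroup taxa — unites the whole ingroup.
hollow quills (derived state '1') is unique to Glyptinus (autapomorphy; uninformative for grouping).
pollen tricolpate: derived state '0' in Microax and Pachyinus only — synapomorphy for {Microax, Pachyinus}.
retractile claws: derived state '1' in Glyptinus only — an autapomorphy, so it tells us nothing about relationships among taxa.
Most parsimonious ingroup topology: ((((Microax,Pachyinus),Haliana),Cyanellus),Glyptinus).
Pachyinus and Microax form a cherry on this tree, so they are sister taxa.

Microax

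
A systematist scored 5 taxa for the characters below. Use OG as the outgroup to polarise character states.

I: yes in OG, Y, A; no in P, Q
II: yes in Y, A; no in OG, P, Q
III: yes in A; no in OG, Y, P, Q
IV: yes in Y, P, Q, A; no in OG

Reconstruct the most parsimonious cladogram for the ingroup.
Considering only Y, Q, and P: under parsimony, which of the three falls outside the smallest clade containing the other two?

Character polarity is set by the outgroup: the derived state is whichever differs from the outgroup's state, so for I the derived state is 'no', and for the remaining characters it is 'yes'.
Only P and Q show the derived state 'no' for I, supporting them as a clade.
II (derived state 'yes') is shared by A and Y — a synapomorphy uniting that clade.
III (derived state 'yes') is unique to A (autapomorphy; uninformative for grouping).
IV (derived state 'yes') is shared by all ingroup taxa — unites the whole ingroup.
Most parsimonious ingroup topology: ((Y,A),(P,Q)).
Q and P share a more recent common ancestor with each other than either does with Y, so Y is the least closely related of the three.

Y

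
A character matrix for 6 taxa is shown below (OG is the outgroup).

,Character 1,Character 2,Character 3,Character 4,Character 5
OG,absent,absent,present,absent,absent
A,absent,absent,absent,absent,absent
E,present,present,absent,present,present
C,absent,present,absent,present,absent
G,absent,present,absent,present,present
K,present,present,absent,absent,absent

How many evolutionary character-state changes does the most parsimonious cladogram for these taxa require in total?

6

Character polarity is set by the outgroup: the derived state is whichever differs from the outgroup's state, so for Character 3 the derived state is 'absent', and for the remaining characters it is 'present'.
Character 1 (state 'present') occurs in E and K but conflicts with the nesting implied by the other characters — most parsimoniously interpreted as homoplasy.
Character 2 (derived state 'present') is shared by C, E, G, and K — a synapomorphy uniting that clade.
Character 3 (derived state 'absent') is shared by all ingroup taxa — unites the whole ingroup.
Only C, E, and G show the derived state 'present' for Character 4, supporting them as a clade.
Only E and G show the derived state 'present' for Character 5, supporting them as a clade.
Most parsimonious ingroup topology: (A,(((E,G),C),K)).
Changes per character on this tree: Character 1: 2; Character 2: 1; Character 3: 1; Character 4: 1; Character 5: 1.
Total = 6.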